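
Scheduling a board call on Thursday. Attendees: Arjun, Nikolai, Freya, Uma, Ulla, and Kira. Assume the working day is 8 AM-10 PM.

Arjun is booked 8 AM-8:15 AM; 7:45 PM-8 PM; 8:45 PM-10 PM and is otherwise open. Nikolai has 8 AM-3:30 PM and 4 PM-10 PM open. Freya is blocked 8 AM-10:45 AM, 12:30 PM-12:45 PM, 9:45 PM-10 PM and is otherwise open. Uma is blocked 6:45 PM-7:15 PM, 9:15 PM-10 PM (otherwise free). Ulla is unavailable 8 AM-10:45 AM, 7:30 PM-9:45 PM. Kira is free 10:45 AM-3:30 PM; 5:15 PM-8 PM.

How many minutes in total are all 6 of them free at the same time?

375

Arjun free: 08:15-19:45, 20:00-20:45 (invert busy blocks within the working day).
Nikolai free: 08:00-15:30, 16:00-22:00.
Freya free: 10:45-12:30, 12:45-21:45 (invert busy blocks within the working day).
Uma free: 08:00-18:45, 19:15-21:15 (invert busy blocks within the working day).
Ulla free: 10:45-19:30, 21:45-22:00 (invert busy blocks within the working day).
Kira free: 10:45-15:30, 17:15-20:00.
Arjun ∩ Nikolai: 08:15-15:30, 16:00-19:45, 20:00-20:45.
Arjun ∩ Nikolai ∩ Freya: 10:45-12:30, 12:45-15:30, 16:00-19:45, 20:00-20:45.
Arjun ∩ Nikolai ∩ Freya ∩ Uma: 10:45-12:30, 12:45-15:30, 16:00-18:45, 19:15-19:45, 20:00-20:45.
Arjun ∩ Nikolai ∩ Freya ∩ Uma ∩ Ulla: 10:45-12:30, 12:45-15:30, 16:00-18:45, 19:15-19:30.
Arjun ∩ Nikolai ∩ Freya ∩ Uma ∩ Ulla ∩ Kira: 10:45-12:30, 12:45-15:30, 17:15-18:45, 19:15-19:30.
Those are the intersection windows.
Summing the common windows: 105 + 165 + 90 + 15 = 375 minutes.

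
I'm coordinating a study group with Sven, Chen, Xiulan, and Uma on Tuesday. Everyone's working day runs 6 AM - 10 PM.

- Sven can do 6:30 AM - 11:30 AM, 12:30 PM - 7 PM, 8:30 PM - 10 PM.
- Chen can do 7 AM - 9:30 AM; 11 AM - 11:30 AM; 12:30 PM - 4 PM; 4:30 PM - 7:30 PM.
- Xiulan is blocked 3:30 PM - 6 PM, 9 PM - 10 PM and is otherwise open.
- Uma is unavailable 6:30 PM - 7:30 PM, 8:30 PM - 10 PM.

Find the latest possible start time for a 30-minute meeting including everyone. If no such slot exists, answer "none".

Sven free: 06:30-11:30, 12:30-19:00, 20:30-22:00.
Chen free: 07:00-09:30, 11:00-11:30, 12:30-16:00, 16:30-19:30.
Xiulan free: 06:00-15:30, 18:00-21:00 (invert busy blocks within the working day).
Uma free: 06:00-18:30, 19:30-20:30 (invert busy blocks within the working day).
Sven ∩ Chen: 07:00-09:30, 11:00-11:30, 12:30-16:00, 16:30-19:00.
Sven ∩ Chen ∩ Xiulan: 07:00-09:30, 11:00-11:30, 12:30-15:30, 18:00-19:00.
Sven ∩ Chen ∩ Xiulan ∩ Uma: 07:00-09:30, 11:00-11:30, 12:30-15:30, 18:00-18:30.
So the common availability across everyone is 07:00-09:30, 11:00-11:30, 12:30-15:30, 18:00-18:30.
The last common window of at least 30 minutes is 18:00-18:30; a 30-minute meeting can start as late as 18:00 and still end by 18:30.

18:00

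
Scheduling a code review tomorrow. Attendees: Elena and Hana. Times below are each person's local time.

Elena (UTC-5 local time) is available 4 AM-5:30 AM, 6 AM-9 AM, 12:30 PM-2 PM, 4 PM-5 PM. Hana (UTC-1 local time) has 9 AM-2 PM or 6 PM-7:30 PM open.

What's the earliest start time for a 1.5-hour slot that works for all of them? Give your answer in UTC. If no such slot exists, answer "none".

Elena in UTC: 09:00-10:30, 11:00-14:00, 17:30-19:00, 21:00-22:00 (add 5h to convert from UTC-5).
Hana in UTC: 10:00-15:00, 19:00-20:30 (add 1h to convert from UTC-1).
Elena ∩ Hana: 10:00-10:30, 11:00-14:00.
The first common window of at least 90 minutes is 11:00-14:00, so the earliest start is 11:00.

11:00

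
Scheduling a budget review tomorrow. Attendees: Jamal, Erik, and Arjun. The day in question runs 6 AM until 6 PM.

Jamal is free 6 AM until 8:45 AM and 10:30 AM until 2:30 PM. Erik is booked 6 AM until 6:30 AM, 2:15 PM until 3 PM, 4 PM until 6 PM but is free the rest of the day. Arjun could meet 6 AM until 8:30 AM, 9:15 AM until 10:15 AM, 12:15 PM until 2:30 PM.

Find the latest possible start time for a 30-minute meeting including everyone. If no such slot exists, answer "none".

13:45

Jamal free: 06:00-08:45, 10:30-14:30.
Erik free: 06:30-14:15, 15:00-16:00 (invert busy blocks within the working day).
Arjun free: 06:00-08:30, 09:15-10:15, 12:15-14:30.
Jamal ∩ Erik: 06:30-08:45, 10:30-14:15.
Jamal ∩ Erik ∩ Arjun: 06:30-08:30, 12:15-14:15.
The last common window of at least 30 minutes is 12:15-14:15; a 30-minute meeting can start as late as 13:45 and still end by 14:15.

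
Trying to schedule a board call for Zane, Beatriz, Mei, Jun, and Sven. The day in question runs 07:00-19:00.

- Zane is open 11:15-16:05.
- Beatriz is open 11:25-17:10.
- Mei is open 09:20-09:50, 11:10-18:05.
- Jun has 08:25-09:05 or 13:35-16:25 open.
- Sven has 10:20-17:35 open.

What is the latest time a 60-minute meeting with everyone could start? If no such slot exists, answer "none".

Zane ∩ Beatriz: 11:25-16:05.
Zane ∩ Beatriz ∩ Mei: 11:25-16:05.
Zane ∩ Beatriz ∩ Mei ∩ Jun: 13:35-16:05.
Zane ∩ Beatriz ∩ Mei ∩ Jun ∩ Sven: 13:35-16:05.
The last common window of at least 60 minutes is 13:35-16:05; a 60-minute meeting can start as late as 15:05 and still end by 16:05.

15:05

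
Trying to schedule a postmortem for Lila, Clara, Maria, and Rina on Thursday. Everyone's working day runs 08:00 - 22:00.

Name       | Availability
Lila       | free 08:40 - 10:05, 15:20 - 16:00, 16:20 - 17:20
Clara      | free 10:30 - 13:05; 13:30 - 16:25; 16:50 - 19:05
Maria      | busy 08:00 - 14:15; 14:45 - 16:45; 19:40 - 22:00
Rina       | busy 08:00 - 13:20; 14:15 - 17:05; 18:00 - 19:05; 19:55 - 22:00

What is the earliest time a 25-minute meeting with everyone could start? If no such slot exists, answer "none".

none

Lila free: 08:40-10:05, 15:20-16:00, 16:20-17:20.
Clara free: 10:30-13:05, 13:30-16:25, 16:50-19:05.
Maria free: 14:15-14:45, 16:45-19:40 (invert busy blocks within the working day).
Rina free: 13:20-14:15, 17:05-18:00, 19:05-19:55 (invert busy blocks within the working day).
Lila ∩ Clara: 15:20-16:00, 16:20-16:25, 16:50-17:20.
Lila ∩ Clara ∩ Maria: 16:50-17:20.
Lila ∩ Clara ∩ Maria ∩ Rina: 17:05-17:20.
No common window is at least 25 minutes long.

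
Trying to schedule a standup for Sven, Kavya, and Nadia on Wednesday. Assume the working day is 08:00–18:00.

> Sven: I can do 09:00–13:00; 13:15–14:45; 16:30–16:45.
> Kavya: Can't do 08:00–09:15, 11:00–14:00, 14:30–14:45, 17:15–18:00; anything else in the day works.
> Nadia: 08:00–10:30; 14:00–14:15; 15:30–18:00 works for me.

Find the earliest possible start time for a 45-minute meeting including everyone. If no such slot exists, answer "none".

09:15

Sven free: 09:00-13:00, 13:15-14:45, 16:30-16:45.
Kavya free: 09:15-11:00, 14:00-14:30, 14:45-17:15 (invert busy blocks within the working day).
Nadia free: 08:00-10:30, 14:00-14:15, 15:30-18:00.
Sven ∩ Kavya: 09:15-11:00, 14:00-14:30, 16:30-16:45.
Sven ∩ Kavya ∩ Nadia: 09:15-10:30, 14:00-14:15, 16:30-16:45.
So the common availability across everyone is 09:15-10:30, 14:00-14:15, 16:30-16:45.
The first common window of at least 45 minutes is 09:15-10:30, so the earliest start is 09:15.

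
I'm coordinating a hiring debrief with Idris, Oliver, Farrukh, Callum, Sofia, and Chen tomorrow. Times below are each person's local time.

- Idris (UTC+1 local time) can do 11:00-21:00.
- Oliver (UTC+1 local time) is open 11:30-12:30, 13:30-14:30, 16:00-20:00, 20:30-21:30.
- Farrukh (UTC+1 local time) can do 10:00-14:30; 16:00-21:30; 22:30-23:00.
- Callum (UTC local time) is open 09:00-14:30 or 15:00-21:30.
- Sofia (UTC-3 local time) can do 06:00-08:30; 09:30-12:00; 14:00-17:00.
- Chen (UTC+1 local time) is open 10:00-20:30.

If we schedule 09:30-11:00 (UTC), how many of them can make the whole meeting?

4

Idris in UTC: 10:00-20:00 (subtract 1h to convert from UTC+1).
Oliver in UTC: 10:30-11:30, 12:30-13:30, 15:00-19:00, 19:30-20:30 (subtract 1h to convert from UTC+1).
Farrukh in UTC: 09:00-13:30, 15:00-20:30, 21:30-22:00 (subtract 1h to convert from UTC+1).
Callum in UTC: 09:00-14:30, 15:00-21:30.
Sofia in UTC: 09:00-11:30, 12:30-15:00, 17:00-20:00 (add 3h to convert from UTC-3).
Chen in UTC: 09:00-19:30 (subtract 1h to convert from UTC+1).
Farrukh, Callum, Sofia, and Chen can make the full 09:30-11:00 slot — that's 4.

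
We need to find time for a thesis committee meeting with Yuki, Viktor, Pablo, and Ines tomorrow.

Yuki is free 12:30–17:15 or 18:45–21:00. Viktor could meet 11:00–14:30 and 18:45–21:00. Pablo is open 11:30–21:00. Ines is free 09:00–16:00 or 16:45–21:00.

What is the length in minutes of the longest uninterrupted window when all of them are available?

Yuki ∩ Viktor: 12:30-14:30, 18:45-21:00.
Yuki ∩ Viktor ∩ Pablo: 12:30-14:30, 18:45-21:00.
Yuki ∩ Viktor ∩ Pablo ∩ Ines: 12:30-14:30, 18:45-21:00.
Those are the intersection windows.
The longest is 18:45-21:00 at 135 minutes.

135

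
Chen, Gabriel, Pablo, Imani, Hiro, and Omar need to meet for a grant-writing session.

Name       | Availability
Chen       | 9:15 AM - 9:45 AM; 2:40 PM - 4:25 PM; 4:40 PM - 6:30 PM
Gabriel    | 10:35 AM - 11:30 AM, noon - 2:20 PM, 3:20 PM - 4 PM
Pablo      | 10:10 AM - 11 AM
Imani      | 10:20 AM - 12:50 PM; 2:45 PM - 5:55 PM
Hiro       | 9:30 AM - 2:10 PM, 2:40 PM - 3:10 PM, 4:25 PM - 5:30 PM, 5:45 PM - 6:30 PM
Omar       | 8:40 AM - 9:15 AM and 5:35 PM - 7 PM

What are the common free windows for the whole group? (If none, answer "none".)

Chen ∩ Gabriel: 15:20-16:00.
Chen ∩ Gabriel ∩ Pablo: ∅.
Chen ∩ Gabriel ∩ Pablo ∩ Imani: ∅.
Chen ∩ Gabriel ∩ Pablo ∩ Imani ∩ Hiro: ∅.
Chen ∩ Gabriel ∩ Pablo ∩ Imani ∩ Hiro ∩ Omar: ∅.
There is no time when everyone is free.

none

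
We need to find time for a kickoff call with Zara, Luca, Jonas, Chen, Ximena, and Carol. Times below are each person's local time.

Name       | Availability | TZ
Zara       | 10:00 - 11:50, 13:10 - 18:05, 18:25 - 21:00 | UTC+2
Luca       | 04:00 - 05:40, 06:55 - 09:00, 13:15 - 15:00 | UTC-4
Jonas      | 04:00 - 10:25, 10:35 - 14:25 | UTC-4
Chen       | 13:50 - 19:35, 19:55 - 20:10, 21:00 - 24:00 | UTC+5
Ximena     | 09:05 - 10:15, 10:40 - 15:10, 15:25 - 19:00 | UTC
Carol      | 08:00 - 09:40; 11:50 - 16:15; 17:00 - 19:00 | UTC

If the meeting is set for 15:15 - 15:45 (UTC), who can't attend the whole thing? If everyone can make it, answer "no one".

Zara in UTC: 08:00-09:50, 11:10-16:05, 16:25-19:00 (subtract 2h to convert from UTC+2).
Luca in UTC: 08:00-09:40, 10:55-13:00, 17:15-19:00 (add 4h to convert from UTC-4).
Jonas in UTC: 08:00-14:25, 14:35-18:25 (add 4h to convert from UTC-4).
Chen in UTC: 08:50-14:35, 14:55-15:10, 16:00-19:00 (subtract 5h to convert from UTC+5).
Ximena in UTC: 09:05-10:15, 10:40-15:10, 15:25-19:00.
Carol in UTC: 08:00-09:40, 11:50-16:15, 17:00-19:00.
Zara: free for 15:15-15:45. Luca: not fully free for 15:15-15:45. Jonas: free for 15:15-15:45. Chen: not fully free for 15:15-15:45. Ximena: not fully free for 15:15-15:45. Carol: free for 15:15-15:45.

Chen, Luca, Ximena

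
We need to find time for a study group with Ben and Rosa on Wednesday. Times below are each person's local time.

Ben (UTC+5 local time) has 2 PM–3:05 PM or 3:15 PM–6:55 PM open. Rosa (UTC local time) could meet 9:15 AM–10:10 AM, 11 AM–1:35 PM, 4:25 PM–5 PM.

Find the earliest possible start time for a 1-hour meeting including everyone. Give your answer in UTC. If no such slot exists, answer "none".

11:00

Ben in UTC: 09:00-10:05, 10:15-13:55 (subtract 5h to convert from UTC+5).
Rosa in UTC: 09:15-10:10, 11:00-13:35, 16:25-17:00.
Ben ∩ Rosa: 09:15-10:05, 11:00-13:35.
The first common window of at least 60 minutes is 11:00-13:35, so the earliest start is 11:00.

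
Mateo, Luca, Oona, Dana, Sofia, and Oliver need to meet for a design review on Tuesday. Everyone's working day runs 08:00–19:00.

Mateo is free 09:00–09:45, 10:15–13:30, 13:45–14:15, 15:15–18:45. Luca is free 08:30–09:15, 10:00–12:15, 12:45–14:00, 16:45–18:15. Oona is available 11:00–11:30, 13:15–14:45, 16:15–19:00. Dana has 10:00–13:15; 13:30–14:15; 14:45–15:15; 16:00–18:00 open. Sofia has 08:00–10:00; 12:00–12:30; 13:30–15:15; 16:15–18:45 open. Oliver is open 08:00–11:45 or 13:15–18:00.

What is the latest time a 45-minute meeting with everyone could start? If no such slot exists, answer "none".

17:15

Mateo ∩ Luca: 09:00-09:15, 10:15-12:15, 12:45-13:30, 13:45-14:00, 16:45-18:15.
Mateo ∩ Luca ∩ Oona: 11:00-11:30, 13:15-13:30, 13:45-14:00, 16:45-18:15.
Mateo ∩ Luca ∩ Oona ∩ Dana: 11:00-11:30, 13:45-14:00, 16:45-18:00.
Mateo ∩ Luca ∩ Oona ∩ Dana ∩ Sofia: 13:45-14:00, 16:45-18:00.
Mateo ∩ Luca ∩ Oona ∩ Dana ∩ Sofia ∩ Oliver: 13:45-14:00, 16:45-18:00.
The last common window of at least 45 minutes is 16:45-18:00; a 45-minute meeting can start as late as 17:15 and still end by 18:00.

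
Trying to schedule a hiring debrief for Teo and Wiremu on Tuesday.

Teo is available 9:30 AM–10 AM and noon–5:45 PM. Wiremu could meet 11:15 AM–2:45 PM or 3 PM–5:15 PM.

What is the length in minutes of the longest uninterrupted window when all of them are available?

Teo ∩ Wiremu: 12:00-14:45, 15:00-17:15.
So the common availability across everyone is 12:00-14:45, 15:00-17:15.
The longest is 12:00-14:45 at 165 minutes.

165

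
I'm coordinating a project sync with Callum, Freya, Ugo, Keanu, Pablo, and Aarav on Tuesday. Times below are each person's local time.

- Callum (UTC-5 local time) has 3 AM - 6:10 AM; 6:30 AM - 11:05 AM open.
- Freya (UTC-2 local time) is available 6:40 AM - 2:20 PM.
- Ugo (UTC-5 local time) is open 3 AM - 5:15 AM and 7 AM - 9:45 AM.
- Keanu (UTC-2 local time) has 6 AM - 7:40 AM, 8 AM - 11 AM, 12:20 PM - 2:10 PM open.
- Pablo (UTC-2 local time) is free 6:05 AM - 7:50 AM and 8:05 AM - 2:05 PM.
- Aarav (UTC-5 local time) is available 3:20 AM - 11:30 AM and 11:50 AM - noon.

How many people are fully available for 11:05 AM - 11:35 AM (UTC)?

Callum in UTC: 08:00-11:10, 11:30-16:05 (add 5h to convert from UTC-5).
Freya in UTC: 08:40-16:20 (add 2h to convert from UTC-2).
Ugo in UTC: 08:00-10:15, 12:00-14:45 (add 5h to convert from UTC-5).
Keanu in UTC: 08:00-09:40, 10:00-13:00, 14:20-16:10 (add 2h to convert from UTC-2).
Pablo in UTC: 08:05-09:50, 10:05-16:05 (add 2h to convert from UTC-2).
Aarav in UTC: 08:20-16:30, 16:50-17:00 (add 5h to convert from UTC-5).
Freya, Keanu, Pablo, and Aarav can make the full 11:05-11:35 slot — that's 4.

4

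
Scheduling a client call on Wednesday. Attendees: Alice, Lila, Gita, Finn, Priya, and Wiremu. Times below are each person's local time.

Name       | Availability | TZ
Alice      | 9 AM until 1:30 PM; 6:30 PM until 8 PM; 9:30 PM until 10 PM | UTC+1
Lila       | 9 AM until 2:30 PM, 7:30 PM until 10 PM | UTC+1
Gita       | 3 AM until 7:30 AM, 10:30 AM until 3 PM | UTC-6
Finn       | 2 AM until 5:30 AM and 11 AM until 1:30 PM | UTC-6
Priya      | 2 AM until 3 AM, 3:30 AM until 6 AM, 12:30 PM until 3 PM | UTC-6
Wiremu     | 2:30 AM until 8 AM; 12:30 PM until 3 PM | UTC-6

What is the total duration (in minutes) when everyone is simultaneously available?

Alice in UTC: 08:00-12:30, 17:30-19:00, 20:30-21:00 (subtract 1h to convert from UTC+1).
Lila in UTC: 08:00-13:30, 18:30-21:00 (subtract 1h to convert from UTC+1).
Gita in UTC: 09:00-13:30, 16:30-21:00 (add 6h to convert from UTC-6).
Finn in UTC: 08:00-11:30, 17:00-19:30 (add 6h to convert from UTC-6).
Priya in UTC: 08:00-09:00, 09:30-12:00, 18:30-21:00 (add 6h to convert from UTC-6).
Wiremu in UTC: 08:30-14:00, 18:30-21:00 (add 6h to convert from UTC-6).
Alice ∩ Lila: 08:00-12:30, 18:30-19:00, 20:30-21:00.
Alice ∩ Lila ∩ Gita: 09:00-12:30, 18:30-19:00, 20:30-21:00.
Alice ∩ Lila ∩ Gita ∩ Finn: 09:00-11:30, 18:30-19:00.
Alice ∩ Lila ∩ Gita ∩ Finn ∩ Priya: 09:30-11:30, 18:30-19:00.
Alice ∩ Lila ∩ Gita ∩ Finn ∩ Priya ∩ Wiremu: 09:30-11:30, 18:30-19:00.
Summing the common windows: 120 + 30 = 150 minutes.

150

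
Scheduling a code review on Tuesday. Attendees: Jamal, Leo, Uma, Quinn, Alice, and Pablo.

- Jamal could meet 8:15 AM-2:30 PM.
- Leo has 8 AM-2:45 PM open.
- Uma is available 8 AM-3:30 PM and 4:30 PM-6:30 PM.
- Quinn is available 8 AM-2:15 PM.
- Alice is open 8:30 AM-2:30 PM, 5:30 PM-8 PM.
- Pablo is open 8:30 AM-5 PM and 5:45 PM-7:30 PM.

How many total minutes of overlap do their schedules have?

345

Jamal ∩ Leo: 08:15-14:30.
Jamal ∩ Leo ∩ Uma: 08:15-14:30.
Jamal ∩ Leo ∩ Uma ∩ Quinn: 08:15-14:15.
Jamal ∩ Leo ∩ Uma ∩ Quinn ∩ Alice: 08:30-14:15.
Jamal ∩ Leo ∩ Uma ∩ Quinn ∩ Alice ∩ Pablo: 08:30-14:15.
That's a single block of 345 minutes.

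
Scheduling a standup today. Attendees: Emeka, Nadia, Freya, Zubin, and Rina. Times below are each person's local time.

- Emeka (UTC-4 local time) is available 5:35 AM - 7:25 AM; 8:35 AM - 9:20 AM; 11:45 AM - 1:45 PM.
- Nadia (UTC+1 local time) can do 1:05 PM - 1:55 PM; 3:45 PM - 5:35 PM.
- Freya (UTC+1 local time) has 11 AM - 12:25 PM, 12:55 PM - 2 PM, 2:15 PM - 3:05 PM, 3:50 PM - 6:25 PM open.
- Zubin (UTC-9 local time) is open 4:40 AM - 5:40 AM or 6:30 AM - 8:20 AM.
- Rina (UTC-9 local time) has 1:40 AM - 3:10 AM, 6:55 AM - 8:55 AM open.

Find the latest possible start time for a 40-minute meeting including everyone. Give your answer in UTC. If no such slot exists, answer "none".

Emeka in UTC: 09:35-11:25, 12:35-13:20, 15:45-17:45 (add 4h to convert from UTC-4).
Nadia in UTC: 12:05-12:55, 14:45-16:35 (subtract 1h to convert from UTC+1).
Freya in UTC: 10:00-11:25, 11:55-13:00, 13:15-14:05, 14:50-17:25 (subtract 1h to convert from UTC+1).
Zubin in UTC: 13:40-14:40, 15:30-17:20 (add 9h to convert from UTC-9).
Rina in UTC: 10:40-12:10, 15:55-17:55 (add 9h to convert from UTC-9).
Emeka ∩ Nadia: 12:35-12:55, 15:45-16:35.
Emeka ∩ Nadia ∩ Freya: 12:35-12:55, 15:45-16:35.
Emeka ∩ Nadia ∩ Freya ∩ Zubin: 15:45-16:35.
Emeka ∩ Nadia ∩ Freya ∩ Zubin ∩ Rina: 15:55-16:35.
Those are the intersection windows.
The last common window of at least 40 minutes is 15:55-16:35; a 40-minute meeting can start as late as 15:55 and still end by 16:35.

15:55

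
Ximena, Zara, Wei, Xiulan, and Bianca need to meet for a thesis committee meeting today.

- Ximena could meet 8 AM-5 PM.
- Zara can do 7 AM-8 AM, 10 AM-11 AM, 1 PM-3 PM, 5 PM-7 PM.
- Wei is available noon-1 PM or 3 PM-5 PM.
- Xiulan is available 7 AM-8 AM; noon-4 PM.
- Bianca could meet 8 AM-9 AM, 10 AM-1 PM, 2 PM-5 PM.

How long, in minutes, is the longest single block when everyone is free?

Ximena ∩ Zara: 10:00-11:00, 13:00-15:00.
Ximena ∩ Zara ∩ Wei: ∅.
Ximena ∩ Zara ∩ Wei ∩ Xiulan: ∅.
Ximena ∩ Zara ∩ Wei ∩ Xiulan ∩ Bianca: ∅.
There is no time when everyone is free.
No common window exists, so the longest block is 0 minutes.

0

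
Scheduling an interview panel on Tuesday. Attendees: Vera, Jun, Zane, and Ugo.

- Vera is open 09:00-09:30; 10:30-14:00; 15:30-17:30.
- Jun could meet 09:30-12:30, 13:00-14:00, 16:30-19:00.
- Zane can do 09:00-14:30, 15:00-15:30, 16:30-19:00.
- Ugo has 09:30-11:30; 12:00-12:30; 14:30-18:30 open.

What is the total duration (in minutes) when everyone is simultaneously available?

Vera ∩ Jun: 10:30-12:30, 13:00-14:00, 16:30-17:30.
Vera ∩ Jun ∩ Zane: 10:30-12:30, 13:00-14:00, 16:30-17:30.
Vera ∩ Jun ∩ Zane ∩ Ugo: 10:30-11:30, 12:00-12:30, 16:30-17:30.
Summing the common windows: 60 + 30 + 60 = 150 minutes.

150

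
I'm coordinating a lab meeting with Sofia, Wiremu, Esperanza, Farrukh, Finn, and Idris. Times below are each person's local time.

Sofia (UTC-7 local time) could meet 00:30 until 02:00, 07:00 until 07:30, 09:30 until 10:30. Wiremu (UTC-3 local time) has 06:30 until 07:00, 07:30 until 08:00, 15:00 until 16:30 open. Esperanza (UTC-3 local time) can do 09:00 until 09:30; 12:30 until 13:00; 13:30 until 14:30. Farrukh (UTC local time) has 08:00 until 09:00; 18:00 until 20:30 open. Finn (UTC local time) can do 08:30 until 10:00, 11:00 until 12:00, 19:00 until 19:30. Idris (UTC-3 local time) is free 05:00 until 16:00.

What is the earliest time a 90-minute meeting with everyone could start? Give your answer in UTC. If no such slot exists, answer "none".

none

Sofia in UTC: 07:30-09:00, 14:00-14:30, 16:30-17:30 (add 7h to convert from UTC-7).
Wiremu in UTC: 09:30-10:00, 10:30-11:00, 18:00-19:30 (add 3h to convert from UTC-3).
Esperanza in UTC: 12:00-12:30, 15:30-16:00, 16:30-17:30 (add 3h to convert from UTC-3).
Farrukh in UTC: 08:00-09:00, 18:00-20:30.
Finn in UTC: 08:30-10:00, 11:00-12:00, 19:00-19:30.
Idris in UTC: 08:00-19:00 (add 3h to convert from UTC-3).
Sofia ∩ Wiremu: ∅.
Sofia ∩ Wiremu ∩ Esperanza: ∅.
Sofia ∩ Wiremu ∩ Esperanza ∩ Farrukh: ∅.
Sofia ∩ Wiremu ∩ Esperanza ∩ Farrukh ∩ Finn: ∅.
Sofia ∩ Wiremu ∩ Esperanza ∩ Farrukh ∩ Finn ∩ Idris: ∅.
There is no time when everyone is free.
No common window is at least 90 minutes long.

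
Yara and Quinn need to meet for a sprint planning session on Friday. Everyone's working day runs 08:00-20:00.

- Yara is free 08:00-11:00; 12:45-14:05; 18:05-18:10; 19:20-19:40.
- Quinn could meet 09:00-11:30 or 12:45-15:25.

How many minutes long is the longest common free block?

Yara ∩ Quinn: 09:00-11:00, 12:45-14:05.
The longest is 09:00-11:00 at 120 minutes.

120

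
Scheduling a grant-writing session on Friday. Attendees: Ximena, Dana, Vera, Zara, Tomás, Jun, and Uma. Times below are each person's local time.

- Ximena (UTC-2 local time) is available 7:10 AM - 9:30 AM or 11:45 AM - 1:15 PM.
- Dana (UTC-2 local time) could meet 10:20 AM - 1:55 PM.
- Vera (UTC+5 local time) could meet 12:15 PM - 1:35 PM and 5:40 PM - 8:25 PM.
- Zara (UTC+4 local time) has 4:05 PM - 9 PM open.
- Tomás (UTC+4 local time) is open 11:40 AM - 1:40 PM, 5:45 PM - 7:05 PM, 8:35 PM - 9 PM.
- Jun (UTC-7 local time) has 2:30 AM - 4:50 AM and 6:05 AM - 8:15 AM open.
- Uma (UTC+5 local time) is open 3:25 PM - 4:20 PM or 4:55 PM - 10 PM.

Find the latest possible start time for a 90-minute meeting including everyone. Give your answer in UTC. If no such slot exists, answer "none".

none

Ximena in UTC: 09:10-11:30, 13:45-15:15 (add 2h to convert from UTC-2).
Dana in UTC: 12:20-15:55 (add 2h to convert from UTC-2).
Vera in UTC: 07:15-08:35, 12:40-15:25 (subtract 5h to convert from UTC+5).
Zara in UTC: 12:05-17:00 (subtract 4h to convert from UTC+4).
Tomás in UTC: 07:40-09:40, 13:45-15:05, 16:35-17:00 (subtract 4h to convert from UTC+4).
Jun in UTC: 09:30-11:50, 13:05-15:15 (add 7h to convert from UTC-7).
Uma in UTC: 10:25-11:20, 11:55-17:00 (subtract 5h to convert from UTC+5).
Ximena ∩ Dana: 13:45-15:15.
Ximena ∩ Dana ∩ Vera: 13:45-15:15.
Ximena ∩ Dana ∩ Vera ∩ Zara: 13:45-15:15.
Ximena ∩ Dana ∩ Vera ∩ Zara ∩ Tomás: 13:45-15:05.
Ximena ∩ Dana ∩ Vera ∩ Zara ∩ Tomás ∩ Jun: 13:45-15:05.
Ximena ∩ Dana ∩ Vera ∩ Zara ∩ Tomás ∩ Jun ∩ Uma: 13:45-15:05.
No common window is at least 90 minutes long.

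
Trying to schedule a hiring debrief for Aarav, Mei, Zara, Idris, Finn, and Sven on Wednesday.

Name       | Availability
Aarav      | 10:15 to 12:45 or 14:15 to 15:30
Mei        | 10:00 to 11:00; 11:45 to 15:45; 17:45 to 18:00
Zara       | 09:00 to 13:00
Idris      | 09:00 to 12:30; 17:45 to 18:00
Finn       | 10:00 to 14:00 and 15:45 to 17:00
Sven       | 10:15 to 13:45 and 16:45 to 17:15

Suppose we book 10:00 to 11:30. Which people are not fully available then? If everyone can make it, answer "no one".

Aarav, Mei, Sven

Aarav: not fully free for 10:00-11:30. Mei: not fully free for 10:00-11:30. Zara: free for 10:00-11:30. Idris: free for 10:00-11:30. Finn: free for 10:00-11:30. Sven: not fully free for 10:00-11:30.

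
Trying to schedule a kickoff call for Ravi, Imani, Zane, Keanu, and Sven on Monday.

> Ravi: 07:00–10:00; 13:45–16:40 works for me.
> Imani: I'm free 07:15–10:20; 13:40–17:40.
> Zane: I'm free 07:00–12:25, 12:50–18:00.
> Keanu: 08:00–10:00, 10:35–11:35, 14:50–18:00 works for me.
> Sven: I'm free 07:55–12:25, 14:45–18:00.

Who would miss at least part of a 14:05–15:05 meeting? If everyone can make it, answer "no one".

Keanu, Sven

Ravi: free for 14:05-15:05. Imani: free for 14:05-15:05. Zane: free for 14:05-15:05. Keanu: not fully free for 14:05-15:05. Sven: not fully free for 14:05-15:05.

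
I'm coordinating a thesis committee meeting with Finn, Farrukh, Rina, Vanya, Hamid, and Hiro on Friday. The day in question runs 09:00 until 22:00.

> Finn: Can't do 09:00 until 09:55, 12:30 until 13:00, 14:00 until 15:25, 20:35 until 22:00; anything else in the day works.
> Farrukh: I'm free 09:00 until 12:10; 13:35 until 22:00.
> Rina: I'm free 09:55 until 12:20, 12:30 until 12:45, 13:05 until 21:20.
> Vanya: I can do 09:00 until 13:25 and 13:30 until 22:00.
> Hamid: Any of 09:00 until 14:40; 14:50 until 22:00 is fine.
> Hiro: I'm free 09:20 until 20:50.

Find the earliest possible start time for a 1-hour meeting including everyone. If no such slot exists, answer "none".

Finn free: 09:55-12:30, 13:00-14:00, 15:25-20:35 (invert busy blocks within the working day).
Farrukh free: 09:00-12:10, 13:35-22:00.
Rina free: 09:55-12:20, 12:30-12:45, 13:05-21:20.
Vanya free: 09:00-13:25, 13:30-22:00.
Hamid free: 09:00-14:40, 14:50-22:00.
Hiro free: 09:20-20:50.
Finn ∩ Farrukh: 09:55-12:10, 13:35-14:00, 15:25-20:35.
Finn ∩ Farrukh ∩ Rina: 09:55-12:10, 13:35-14:00, 15:25-20:35.
Finn ∩ Farrukh ∩ Rina ∩ Vanya: 09:55-12:10, 13:35-14:00, 15:25-20:35.
Finn ∩ Farrukh ∩ Rina ∩ Vanya ∩ Hamid: 09:55-12:10, 13:35-14:00, 15:25-20:35.
Finn ∩ Farrukh ∩ Rina ∩ Vanya ∩ Hamid ∩ Hiro: 09:55-12:10, 13:35-14:00, 15:25-20:35.
The first common window of at least 60 minutes is 09:55-12:10, so the earliest start is 09:55.

09:55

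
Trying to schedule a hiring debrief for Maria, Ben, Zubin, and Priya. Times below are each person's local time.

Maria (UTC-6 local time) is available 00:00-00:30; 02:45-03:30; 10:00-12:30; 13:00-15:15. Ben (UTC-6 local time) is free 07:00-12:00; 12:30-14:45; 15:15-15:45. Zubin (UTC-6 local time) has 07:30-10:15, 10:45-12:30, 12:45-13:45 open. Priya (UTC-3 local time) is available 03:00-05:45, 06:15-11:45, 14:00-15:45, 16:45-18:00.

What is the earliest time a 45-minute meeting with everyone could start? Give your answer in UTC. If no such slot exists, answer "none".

17:00

Maria in UTC: 06:00-06:30, 08:45-09:30, 16:00-18:30, 19:00-21:15 (add 6h to convert from UTC-6).
Ben in UTC: 13:00-18:00, 18:30-20:45, 21:15-21:45 (add 6h to convert from UTC-6).
Zubin in UTC: 13:30-16:15, 16:45-18:30, 18:45-19:45 (add 6h to convert from UTC-6).
Priya in UTC: 06:00-08:45, 09:15-14:45, 17:00-18:45, 19:45-21:00 (add 3h to convert from UTC-3).
Maria ∩ Ben: 16:00-18:00, 19:00-20:45.
Maria ∩ Ben ∩ Zubin: 16:00-16:15, 16:45-18:00, 19:00-19:45.
Maria ∩ Ben ∩ Zubin ∩ Priya: 17:00-18:00.
So the common availability across everyone is 17:00-18:00.
The first common window of at least 45 minutes is 17:00-18:00, so the earliest start is 17:00.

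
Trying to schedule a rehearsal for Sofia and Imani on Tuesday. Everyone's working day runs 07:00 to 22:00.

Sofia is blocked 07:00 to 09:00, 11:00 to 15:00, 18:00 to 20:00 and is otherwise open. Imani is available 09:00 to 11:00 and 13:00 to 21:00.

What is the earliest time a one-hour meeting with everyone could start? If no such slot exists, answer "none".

Sofia free: 09:00-11:00, 15:00-18:00, 20:00-22:00 (invert busy blocks within the working day).
Imani free: 09:00-11:00, 13:00-21:00.
Sofia ∩ Imani: 09:00-11:00, 15:00-18:00, 20:00-21:00.
The first common window of at least 60 minutes is 09:00-11:00, so the earliest start is 09:00.

09:00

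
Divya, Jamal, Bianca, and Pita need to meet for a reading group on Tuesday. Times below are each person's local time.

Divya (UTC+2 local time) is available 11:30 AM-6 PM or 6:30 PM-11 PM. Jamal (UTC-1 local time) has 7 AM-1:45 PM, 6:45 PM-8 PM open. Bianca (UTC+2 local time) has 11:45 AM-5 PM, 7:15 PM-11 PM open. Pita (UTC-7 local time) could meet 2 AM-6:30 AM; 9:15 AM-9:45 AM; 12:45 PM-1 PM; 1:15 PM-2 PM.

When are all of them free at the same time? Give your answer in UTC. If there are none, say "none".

Divya in UTC: 09:30-16:00, 16:30-21:00 (subtract 2h to convert from UTC+2).
Jamal in UTC: 08:00-14:45, 19:45-21:00 (add 1h to convert from UTC-1).
Bianca in UTC: 09:45-15:00, 17:15-21:00 (subtract 2h to convert from UTC+2).
Pita in UTC: 09:00-13:30, 16:15-16:45, 19:45-20:00, 20:15-21:00 (add 7h to convert from UTC-7).
Divya ∩ Jamal: 09:30-14:45, 19:45-21:00.
Divya ∩ Jamal ∩ Bianca: 09:45-14:45, 19:45-21:00.
Divya ∩ Jamal ∩ Bianca ∩ Pita: 09:45-13:30, 19:45-20:00, 20:15-21:00.

09:45-13:30, 19:45-20:00, 20:15-21:00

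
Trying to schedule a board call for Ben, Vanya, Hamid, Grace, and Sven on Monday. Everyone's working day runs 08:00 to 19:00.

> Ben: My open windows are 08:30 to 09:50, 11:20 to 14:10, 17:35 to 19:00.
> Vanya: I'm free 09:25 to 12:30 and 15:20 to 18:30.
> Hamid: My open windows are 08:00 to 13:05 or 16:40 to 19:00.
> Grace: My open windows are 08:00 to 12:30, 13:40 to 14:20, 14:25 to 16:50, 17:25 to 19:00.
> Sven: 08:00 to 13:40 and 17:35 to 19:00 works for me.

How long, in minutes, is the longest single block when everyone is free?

Ben ∩ Vanya: 09:25-09:50, 11:20-12:30, 17:35-18:30.
Ben ∩ Vanya ∩ Hamid: 09:25-09:50, 11:20-12:30, 17:35-18:30.
Ben ∩ Vanya ∩ Hamid ∩ Grace: 09:25-09:50, 11:20-12:30, 17:35-18:30.
Ben ∩ Vanya ∩ Hamid ∩ Grace ∩ Sven: 09:25-09:50, 11:20-12:30, 17:35-18:30.
The longest is 11:20-12:30 at 70 minutes.

70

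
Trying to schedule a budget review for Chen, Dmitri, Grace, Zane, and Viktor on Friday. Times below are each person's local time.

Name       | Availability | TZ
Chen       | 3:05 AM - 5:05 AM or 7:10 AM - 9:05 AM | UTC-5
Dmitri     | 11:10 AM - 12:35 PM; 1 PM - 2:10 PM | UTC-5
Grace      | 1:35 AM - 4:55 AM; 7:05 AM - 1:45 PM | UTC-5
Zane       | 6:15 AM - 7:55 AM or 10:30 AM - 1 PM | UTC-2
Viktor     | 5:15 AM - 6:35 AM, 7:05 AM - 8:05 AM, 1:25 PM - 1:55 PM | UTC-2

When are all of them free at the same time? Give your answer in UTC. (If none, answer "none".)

none

Chen in UTC: 08:05-10:05, 12:10-14:05 (add 5h to convert from UTC-5).
Dmitri in UTC: 16:10-17:35, 18:00-19:10 (add 5h to convert from UTC-5).
Grace in UTC: 06:35-09:55, 12:05-18:45 (add 5h to convert from UTC-5).
Zane in UTC: 08:15-09:55, 12:30-15:00 (add 2h to convert from UTC-2).
Viktor in UTC: 07:15-08:35, 09:05-10:05, 15:25-15:55 (add 2h to convert from UTC-2).
Chen ∩ Dmitri: ∅.
Chen ∩ Dmitri ∩ Grace: ∅.
Chen ∩ Dmitri ∩ Grace ∩ Zane: ∅.
Chen ∩ Dmitri ∩ Grace ∩ Zane ∩ Viktor: ∅.
There is no time when everyone is free.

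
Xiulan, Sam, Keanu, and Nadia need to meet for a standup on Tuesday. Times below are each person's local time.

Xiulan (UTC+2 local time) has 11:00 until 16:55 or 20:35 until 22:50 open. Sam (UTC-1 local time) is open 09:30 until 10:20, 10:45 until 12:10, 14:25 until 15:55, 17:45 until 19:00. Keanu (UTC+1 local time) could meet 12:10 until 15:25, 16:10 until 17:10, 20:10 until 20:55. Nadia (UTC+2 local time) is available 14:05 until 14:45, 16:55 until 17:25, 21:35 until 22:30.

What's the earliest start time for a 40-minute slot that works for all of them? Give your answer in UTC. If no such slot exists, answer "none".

Xiulan in UTC: 09:00-14:55, 18:35-20:50 (subtract 2h to convert from UTC+2).
Sam in UTC: 10:30-11:20, 11:45-13:10, 15:25-16:55, 18:45-20:00 (add 1h to convert from UTC-1).
Keanu in UTC: 11:10-14:25, 15:10-16:10, 19:10-19:55 (subtract 1h to convert from UTC+1).
Nadia in UTC: 12:05-12:45, 14:55-15:25, 19:35-20:30 (subtract 2h to convert from UTC+2).
Xiulan ∩ Sam: 10:30-11:20, 11:45-13:10, 18:45-20:00.
Xiulan ∩ Sam ∩ Keanu: 11:10-11:20, 11:45-13:10, 19:10-19:55.
Xiulan ∩ Sam ∩ Keanu ∩ Nadia: 12:05-12:45, 19:35-19:55.
Those are the intersection windows.
The first common window of at least 40 minutes is 12:05-12:45, so the earliest start is 12:05.

12:05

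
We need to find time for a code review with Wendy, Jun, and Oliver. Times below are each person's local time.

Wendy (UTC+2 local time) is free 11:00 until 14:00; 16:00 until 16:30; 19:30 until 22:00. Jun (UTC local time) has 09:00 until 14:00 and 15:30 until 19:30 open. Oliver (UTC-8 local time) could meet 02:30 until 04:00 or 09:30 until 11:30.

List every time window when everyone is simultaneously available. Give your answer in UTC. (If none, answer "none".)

Wendy in UTC: 09:00-12:00, 14:00-14:30, 17:30-20:00 (subtract 2h to convert from UTC+2).
Jun in UTC: 09:00-14:00, 15:30-19:30.
Oliver in UTC: 10:30-12:00, 17:30-19:30 (add 8h to convert from UTC-8).
Wendy ∩ Jun: 09:00-12:00, 17:30-19:30.
Wendy ∩ Jun ∩ Oliver: 10:30-12:00, 17:30-19:30.

10:30-12:00, 17:30-19:30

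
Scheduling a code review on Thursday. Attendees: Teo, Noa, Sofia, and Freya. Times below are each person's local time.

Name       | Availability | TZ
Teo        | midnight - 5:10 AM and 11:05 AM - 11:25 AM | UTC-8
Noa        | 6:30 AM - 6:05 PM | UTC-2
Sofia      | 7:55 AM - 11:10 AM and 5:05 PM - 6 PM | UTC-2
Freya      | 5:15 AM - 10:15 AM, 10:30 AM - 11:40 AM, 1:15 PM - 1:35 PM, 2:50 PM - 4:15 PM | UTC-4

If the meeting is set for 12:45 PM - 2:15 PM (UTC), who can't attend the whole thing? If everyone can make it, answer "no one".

Sofia, Teo

Teo in UTC: 08:00-13:10, 19:05-19:25 (add 8h to convert from UTC-8).
Noa in UTC: 08:30-20:05 (add 2h to convert from UTC-2).
Sofia in UTC: 09:55-13:10, 19:05-20:00 (add 2h to convert from UTC-2).
Freya in UTC: 09:15-14:15, 14:30-15:40, 17:15-17:35, 18:50-20:15 (add 4h to convert from UTC-4).
Teo: not fully free for 12:45-14:15. Noa: free for 12:45-14:15. Sofia: not fully free for 12:45-14:15. Freya: free for 12:45-14:15.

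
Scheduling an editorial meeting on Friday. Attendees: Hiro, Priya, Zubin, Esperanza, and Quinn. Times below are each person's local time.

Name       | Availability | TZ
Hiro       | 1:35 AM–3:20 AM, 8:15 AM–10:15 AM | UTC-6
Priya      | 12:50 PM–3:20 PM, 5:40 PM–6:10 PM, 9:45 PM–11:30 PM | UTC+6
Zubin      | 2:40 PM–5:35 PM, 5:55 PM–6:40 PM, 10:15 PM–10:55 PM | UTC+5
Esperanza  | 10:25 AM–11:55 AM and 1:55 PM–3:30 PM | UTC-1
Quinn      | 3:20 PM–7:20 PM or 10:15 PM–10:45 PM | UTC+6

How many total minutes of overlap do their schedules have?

Hiro in UTC: 07:35-09:20, 14:15-16:15 (add 6h to convert from UTC-6).
Priya in UTC: 06:50-09:20, 11:40-12:10, 15:45-17:30 (subtract 6h to convert from UTC+6).
Zubin in UTC: 09:40-12:35, 12:55-13:40, 17:15-17:55 (subtract 5h to convert from UTC+5).
Esperanza in UTC: 11:25-12:55, 14:55-16:30 (add 1h to convert from UTC-1).
Quinn in UTC: 09:20-13:20, 16:15-16:45 (subtract 6h to convert from UTC+6).
Hiro ∩ Priya: 07:35-09:20, 15:45-16:15.
Hiro ∩ Priya ∩ Zubin: ∅.
Hiro ∩ Priya ∩ Zubin ∩ Esperanza: ∅.
Hiro ∩ Priya ∩ Zubin ∩ Esperanza ∩ Quinn: ∅.
There is no time when everyone is free.
There is no common window, so the total is 0 minutes.

0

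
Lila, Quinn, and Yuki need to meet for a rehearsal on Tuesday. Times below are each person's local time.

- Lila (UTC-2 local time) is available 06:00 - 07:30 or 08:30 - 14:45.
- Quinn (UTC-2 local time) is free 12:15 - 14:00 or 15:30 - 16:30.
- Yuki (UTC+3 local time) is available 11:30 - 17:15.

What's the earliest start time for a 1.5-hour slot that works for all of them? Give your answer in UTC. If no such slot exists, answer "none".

Lila in UTC: 08:00-09:30, 10:30-16:45 (add 2h to convert from UTC-2).
Quinn in UTC: 14:15-16:00, 17:30-18:30 (add 2h to convert from UTC-2).
Yuki in UTC: 08:30-14:15 (subtract 3h to convert from UTC+3).
Lila ∩ Quinn: 14:15-16:00.
Lila ∩ Quinn ∩ Yuki: ∅.
There is no time when everyone is free.
No common window is at least 90 minutes long.

none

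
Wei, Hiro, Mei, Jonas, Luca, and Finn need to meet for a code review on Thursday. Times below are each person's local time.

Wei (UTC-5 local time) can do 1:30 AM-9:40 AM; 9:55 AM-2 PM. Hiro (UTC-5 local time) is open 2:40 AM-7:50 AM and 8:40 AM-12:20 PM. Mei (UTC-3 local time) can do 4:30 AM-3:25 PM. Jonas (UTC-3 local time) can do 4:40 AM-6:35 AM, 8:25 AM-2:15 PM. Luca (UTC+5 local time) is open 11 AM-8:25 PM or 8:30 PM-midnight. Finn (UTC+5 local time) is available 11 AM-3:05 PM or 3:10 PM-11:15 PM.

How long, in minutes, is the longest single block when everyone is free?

Wei in UTC: 06:30-14:40, 14:55-19:00 (add 5h to convert from UTC-5).
Hiro in UTC: 07:40-12:50, 13:40-17:20 (add 5h to convert from UTC-5).
Mei in UTC: 07:30-18:25 (add 3h to convert from UTC-3).
Jonas in UTC: 07:40-09:35, 11:25-17:15 (add 3h to convert from UTC-3).
Luca in UTC: 06:00-15:25, 15:30-19:00 (subtract 5h to convert from UTC+5).
Finn in UTC: 06:00-10:05, 10:10-18:15 (subtract 5h to convert from UTC+5).
Wei ∩ Hiro: 07:40-12:50, 13:40-14:40, 14:55-17:20.
Wei ∩ Hiro ∩ Mei: 07:40-12:50, 13:40-14:40, 14:55-17:20.
Wei ∩ Hiro ∩ Mei ∩ Jonas: 07:40-09:35, 11:25-12:50, 13:40-14:40, 14:55-17:15.
Wei ∩ Hiro ∩ Mei ∩ Jonas ∩ Luca: 07:40-09:35, 11:25-12:50, 13:40-14:40, 14:55-15:25, 15:30-17:15.
Wei ∩ Hiro ∩ Mei ∩ Jonas ∩ Luca ∩ Finn: 07:40-09:35, 11:25-12:50, 13:40-14:40, 14:55-15:25, 15:30-17:15.
The longest is 07:40-09:35 at 115 minutes.

115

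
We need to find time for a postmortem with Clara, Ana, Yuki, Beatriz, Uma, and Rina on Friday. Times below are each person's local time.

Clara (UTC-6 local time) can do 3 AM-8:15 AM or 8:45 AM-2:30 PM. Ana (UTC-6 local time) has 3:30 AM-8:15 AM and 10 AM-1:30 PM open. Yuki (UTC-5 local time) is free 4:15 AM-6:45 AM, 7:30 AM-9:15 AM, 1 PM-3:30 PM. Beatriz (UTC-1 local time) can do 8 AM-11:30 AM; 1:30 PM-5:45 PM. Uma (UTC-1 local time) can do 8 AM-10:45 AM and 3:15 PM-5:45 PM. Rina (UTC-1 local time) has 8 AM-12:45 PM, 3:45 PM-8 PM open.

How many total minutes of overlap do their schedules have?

Clara in UTC: 09:00-14:15, 14:45-20:30 (add 6h to convert from UTC-6).
Ana in UTC: 09:30-14:15, 16:00-19:30 (add 6h to convert from UTC-6).
Yuki in UTC: 09:15-11:45, 12:30-14:15, 18:00-20:30 (add 5h to convert from UTC-5).
Beatriz in UTC: 09:00-12:30, 14:30-18:45 (add 1h to convert from UTC-1).
Uma in UTC: 09:00-11:45, 16:15-18:45 (add 1h to convert from UTC-1).
Rina in UTC: 09:00-13:45, 16:45-21:00 (add 1h to convert from UTC-1).
Clara ∩ Ana: 09:30-14:15, 16:00-19:30.
Clara ∩ Ana ∩ Yuki: 09:30-11:45, 12:30-14:15, 18:00-19:30.
Clara ∩ Ana ∩ Yuki ∩ Beatriz: 09:30-11:45, 18:00-18:45.
Clara ∩ Ana ∩ Yuki ∩ Beatriz ∩ Uma: 09:30-11:45, 18:00-18:45.
Clara ∩ Ana ∩ Yuki ∩ Beatriz ∩ Uma ∩ Rina: 09:30-11:45, 18:00-18:45.
So the common availability across everyone is 09:30-11:45, 18:00-18:45.
Summing the common windows: 135 + 45 = 180 minutes.

180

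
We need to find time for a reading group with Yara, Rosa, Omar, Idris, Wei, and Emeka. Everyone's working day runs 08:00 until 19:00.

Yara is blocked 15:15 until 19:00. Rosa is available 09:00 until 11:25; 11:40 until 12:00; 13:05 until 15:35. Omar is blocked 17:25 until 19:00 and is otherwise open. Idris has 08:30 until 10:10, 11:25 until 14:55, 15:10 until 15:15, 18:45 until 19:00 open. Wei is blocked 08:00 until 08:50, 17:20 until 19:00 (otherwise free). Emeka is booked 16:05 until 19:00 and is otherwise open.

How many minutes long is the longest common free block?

Yara free: 08:00-15:15 (invert busy blocks within the working day).
Rosa free: 09:00-11:25, 11:40-12:00, 13:05-15:35.
Omar free: 08:00-17:25 (invert busy blocks within the working day).
Idris free: 08:30-10:10, 11:25-14:55, 15:10-15:15, 18:45-19:00.
Wei free: 08:50-17:20 (invert busy blocks within the working day).
Emeka free: 08:00-16:05 (invert busy blocks within the working day).
Yara ∩ Rosa: 09:00-11:25, 11:40-12:00, 13:05-15:15.
Yara ∩ Rosa ∩ Omar: 09:00-11:25, 11:40-12:00, 13:05-15:15.
Yara ∩ Rosa ∩ Omar ∩ Idris: 09:00-10:10, 11:40-12:00, 13:05-14:55, 15:10-15:15.
Yara ∩ Rosa ∩ Omar ∩ Idris ∩ Wei: 09:00-10:10, 11:40-12:00, 13:05-14:55, 15:10-15:15.
Yara ∩ Rosa ∩ Omar ∩ Idris ∩ Wei ∩ Emeka: 09:00-10:10, 11:40-12:00, 13:05-14:55, 15:10-15:15.
The longest is 13:05-14:55 at 110 minutes.

110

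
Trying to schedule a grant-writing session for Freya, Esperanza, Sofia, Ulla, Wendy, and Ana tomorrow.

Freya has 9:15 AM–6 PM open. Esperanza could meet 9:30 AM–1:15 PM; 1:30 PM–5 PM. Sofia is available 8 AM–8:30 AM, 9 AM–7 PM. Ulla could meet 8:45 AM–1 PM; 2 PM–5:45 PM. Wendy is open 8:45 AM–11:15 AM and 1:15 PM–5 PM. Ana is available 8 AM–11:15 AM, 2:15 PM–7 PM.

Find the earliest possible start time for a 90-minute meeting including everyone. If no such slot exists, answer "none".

09:30

Freya ∩ Esperanza: 09:30-13:15, 13:30-17:00.
Freya ∩ Esperanza ∩ Sofia: 09:30-13:15, 13:30-17:00.
Freya ∩ Esperanza ∩ Sofia ∩ Ulla: 09:30-13:00, 14:00-17:00.
Freya ∩ Esperanza ∩ Sofia ∩ Ulla ∩ Wendy: 09:30-11:15, 14:00-17:00.
Freya ∩ Esperanza ∩ Sofia ∩ Ulla ∩ Wendy ∩ Ana: 09:30-11:15, 14:15-17:00.
Those are the intersection windows.
The first common window of at least 90 minutes is 09:30-11:15, so the earliest start is 09:30.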